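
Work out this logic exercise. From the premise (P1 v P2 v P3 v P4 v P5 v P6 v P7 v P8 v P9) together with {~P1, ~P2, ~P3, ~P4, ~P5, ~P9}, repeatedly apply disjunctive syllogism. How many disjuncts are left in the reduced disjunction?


Original disjuncts (9): P1, P2, P3, P4, P5, P6, P7, P8, P9
Negated (eliminate): ~P1, ~P2, ~P3, ~P4, ~P5, ~P9
Remaining disjuncts: P6, P7, P8
Count = 9 - 6 = 3

3


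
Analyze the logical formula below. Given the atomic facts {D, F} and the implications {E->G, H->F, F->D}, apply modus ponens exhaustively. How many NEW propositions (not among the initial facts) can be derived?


Initial facts: {D, F}
Apply modus ponens to closure:
  (no implication fires)
Final known: {D, F}
New propositions: {(none)}
Count = 0

0


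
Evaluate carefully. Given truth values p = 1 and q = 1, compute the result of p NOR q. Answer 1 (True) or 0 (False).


p = 1, q = 1
Operation: p NOR q
Evaluate: 1 NOR 1 = 0

0


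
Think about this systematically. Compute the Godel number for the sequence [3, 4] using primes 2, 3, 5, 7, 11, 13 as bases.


Encode each element as an exponent of the corresponding prime:
  2^3 = 8
  3^4 = 81
Product = 8 * 81 = 648

648


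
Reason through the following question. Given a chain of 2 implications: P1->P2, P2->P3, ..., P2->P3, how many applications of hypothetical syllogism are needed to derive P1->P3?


With 2 implications in a chain connecting 3 propositions:
P1->P2, P2->P3, ..., P2->P3
Steps needed = (number of implications) - 1 = 2 - 1 = 1

1


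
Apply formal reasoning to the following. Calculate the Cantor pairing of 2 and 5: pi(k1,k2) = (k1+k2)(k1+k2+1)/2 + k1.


k1 + k2 = 7
(k1+k2)(k1+k2+1)/2 = 7 * 8 / 2 = 28
pi = 28 + 2 = 30

30


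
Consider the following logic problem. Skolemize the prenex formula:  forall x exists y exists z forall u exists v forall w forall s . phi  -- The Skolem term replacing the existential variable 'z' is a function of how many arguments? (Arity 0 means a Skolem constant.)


Quantifier prefix: forall x exists y exists z forall u exists v forall w forall s
'z' is existentially quantified at position 3.
Universal variables preceding it: x
Skolem function arity = 1

1


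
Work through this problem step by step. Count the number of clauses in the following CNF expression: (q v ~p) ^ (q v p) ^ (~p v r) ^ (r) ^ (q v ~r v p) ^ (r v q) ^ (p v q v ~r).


A CNF formula is a conjunction of clauses.
Clauses are separated by ^.
Counting the conjuncts: 7 clauses.

7


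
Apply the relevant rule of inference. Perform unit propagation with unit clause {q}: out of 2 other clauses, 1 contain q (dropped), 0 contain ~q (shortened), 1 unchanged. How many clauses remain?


Satisfied (removed): 1
Shortened (remain): 0
Unchanged (remain): 1
Remaining = 0 + 1 = 1

1


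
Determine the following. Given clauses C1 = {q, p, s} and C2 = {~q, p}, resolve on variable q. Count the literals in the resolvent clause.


Remove q from C1 and ~q from C2.
C1 remainder: {p, s}
C2 remainder: {p}
Union (resolvent): {p, s}
Resolvent has 2 literal(s).

2


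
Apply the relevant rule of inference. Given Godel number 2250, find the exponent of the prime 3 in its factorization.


Factorize 2250 by dividing by 3 repeatedly.
Division steps: 3 divides 2250 exactly 2 time(s).
Exponent of 3 = 2

2


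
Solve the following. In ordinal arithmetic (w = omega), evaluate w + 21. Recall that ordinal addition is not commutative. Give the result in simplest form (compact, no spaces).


Compute w + 21.
Ordinal + is associative but NOT commutative; for finite n>0, n + w = w but w + n stays w+n.
w + 21 is already in normal form (a successor ordinal beyond w).
Result = w+21

w+21


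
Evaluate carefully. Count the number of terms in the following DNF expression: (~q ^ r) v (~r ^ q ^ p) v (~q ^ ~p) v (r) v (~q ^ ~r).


A DNF formula is a disjunction of terms (conjunctions).
Terms are separated by v.
Counting the disjuncts: 5 terms.

5


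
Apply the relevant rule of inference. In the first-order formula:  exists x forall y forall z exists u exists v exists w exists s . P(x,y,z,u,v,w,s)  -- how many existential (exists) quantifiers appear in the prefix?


Quantifier prefix: exists x forall y forall z exists u exists v exists w exists s
Mark each quantifier type:
  E U U E E E E
Universal count = 2, Existential count = 5
Asked for existential (exists) quantifiers: 5

5


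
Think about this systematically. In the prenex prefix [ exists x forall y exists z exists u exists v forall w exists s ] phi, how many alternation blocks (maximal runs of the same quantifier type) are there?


Quantifier-type sequence: E A E E E A E  (A=forall, E=exists)
Group into maximal same-type runs:
  Ex1 | Ax1 | Ex3 | Ax1 | Ex1
Number of blocks = 5

5


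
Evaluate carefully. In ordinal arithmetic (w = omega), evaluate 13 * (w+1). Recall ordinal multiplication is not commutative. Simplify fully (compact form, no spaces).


Compute 13 * (w+1).
Ordinal * is associative and left-distributive over +, but NOT commutative; for finite n>1, n*w = w but w*n stays w*n.
By left-distributivity: 13 * (w+1) = 13*w + 13*1 = w + 13 = w+13.
Result = w+13

w+13


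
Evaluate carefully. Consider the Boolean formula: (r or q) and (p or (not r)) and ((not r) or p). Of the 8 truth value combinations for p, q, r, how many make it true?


Evaluate all 8 assignments for p, q, r:
p=0, q=0, r=0: 0
p=0, q=0, r=1: 0
p=0, q=1, r=0: 1
p=0, q=1, r=1: 0
p=1, q=0, r=0: 0
p=1, q=0, r=1: 1
p=1, q=1, r=0: 1
p=1, q=1, r=1: 1
Satisfying count = 4

4


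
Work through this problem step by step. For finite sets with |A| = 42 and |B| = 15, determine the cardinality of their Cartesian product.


The Cartesian product A x B contains all ordered pairs (a, b).
|A x B| = |A| * |B| = 42 * 15 = 630

630


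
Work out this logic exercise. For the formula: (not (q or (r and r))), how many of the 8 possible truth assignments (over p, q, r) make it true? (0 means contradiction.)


Check all 8 assignments:
p=0, q=0, r=0: 1
p=0, q=0, r=1: 0
p=0, q=1, r=0: 0
p=0, q=1, r=1: 0
p=1, q=0, r=0: 1
p=1, q=0, r=1: 0
p=1, q=1, r=0: 0
p=1, q=1, r=1: 0
Count of True = 2

2


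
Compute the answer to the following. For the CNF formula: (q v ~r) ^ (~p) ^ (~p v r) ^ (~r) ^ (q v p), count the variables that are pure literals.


Check each variable for pure literal status:
p: mixed (not pure)
q: pure positive
r: mixed (not pure)
Pure literal count = 1

1


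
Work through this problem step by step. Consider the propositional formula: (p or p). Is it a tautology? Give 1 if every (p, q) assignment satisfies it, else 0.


Check all 4 assignments:
p=0, q=0: 0
p=0, q=1: 0
p=1, q=0: 1
p=1, q=1: 1
Satisfying count = 2/4.
Tautology iff count = 4: no.

0


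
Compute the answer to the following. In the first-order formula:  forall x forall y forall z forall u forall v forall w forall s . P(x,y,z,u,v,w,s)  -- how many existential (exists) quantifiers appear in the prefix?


Quantifier prefix: forall x forall y forall z forall u forall v forall w forall s
Mark each quantifier type:
  U U U U U U U
Universal count = 7, Existential count = 0
Asked for existential (exists) quantifiers: 0

0


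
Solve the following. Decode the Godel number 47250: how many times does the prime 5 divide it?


Factorize 47250 by dividing by 5 repeatedly.
Division steps: 5 divides 47250 exactly 3 time(s).
Exponent of 5 = 3

3


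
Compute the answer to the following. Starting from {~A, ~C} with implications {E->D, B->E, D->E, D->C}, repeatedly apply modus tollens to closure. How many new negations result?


Initial negated facts: {~A, ~C}
Apply modus tollens to closure:
  ~C and D->C  =>  ~D
  ~D and E->D  =>  ~E
  ~E and B->E  =>  ~B
Final negated: {~A, ~B, ~C, ~D, ~E}
New negations: {~B, ~D, ~E}
Count = 3

3


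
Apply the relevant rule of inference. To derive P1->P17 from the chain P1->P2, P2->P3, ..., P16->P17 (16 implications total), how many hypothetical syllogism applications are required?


With 16 implications in a chain connecting 17 propositions:
P1->P2, P2->P3, ..., P16->P17
Steps needed = (number of implications) - 1 = 16 - 1 = 15

15


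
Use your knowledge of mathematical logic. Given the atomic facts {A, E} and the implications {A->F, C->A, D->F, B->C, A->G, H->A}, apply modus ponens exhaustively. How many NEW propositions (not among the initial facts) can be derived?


Initial facts: {A, E}
Apply modus ponens to closure:
  A and A->F  =>  F
  A and A->G  =>  G
Final known: {A, E, F, G}
New propositions: {F, G}
Count = 2

2


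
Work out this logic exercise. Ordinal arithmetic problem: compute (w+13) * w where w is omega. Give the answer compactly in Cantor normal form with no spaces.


Compute (w+13) * w.
Ordinal * is associative and left-distributive over +, but NOT commutative; for finite n>1, n*w = w but w*n stays w*n.
(w+13) * w = sup{(w+13)*k : k<w} = sup{w*k+13} = w^2 (the +13 tail is absorbed in the limit).
Result = w^2

w^2


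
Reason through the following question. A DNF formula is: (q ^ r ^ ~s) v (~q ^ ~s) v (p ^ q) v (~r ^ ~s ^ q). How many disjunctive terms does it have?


A DNF formula is a disjunction of terms (conjunctions).
Terms are separated by v.
Counting the disjuncts: 4 terms.

4


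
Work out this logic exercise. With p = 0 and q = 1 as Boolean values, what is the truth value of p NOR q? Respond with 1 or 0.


p = 0, q = 1
Operation: p NOR q
Evaluate: 0 NOR 1 = 0

0


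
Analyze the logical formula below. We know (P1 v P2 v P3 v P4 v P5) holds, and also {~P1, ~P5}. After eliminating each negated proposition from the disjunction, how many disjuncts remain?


Original disjuncts (5): P1, P2, P3, P4, P5
Negated (eliminate): ~P1, ~P5
Remaining disjuncts: P2, P3, P4
Count = 5 - 2 = 3

3


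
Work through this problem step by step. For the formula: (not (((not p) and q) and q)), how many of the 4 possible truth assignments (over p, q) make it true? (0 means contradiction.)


Check all 4 assignments:
p=0, q=0: 1
p=0, q=1: 0
p=1, q=0: 1
p=1, q=1: 1
Count of True = 3

3


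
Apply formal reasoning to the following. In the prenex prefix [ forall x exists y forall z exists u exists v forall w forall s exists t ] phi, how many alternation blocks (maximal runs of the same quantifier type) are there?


Quantifier-type sequence: A E A E E A A E  (A=forall, E=exists)
Group into maximal same-type runs:
  Ax1 | Ex1 | Ax1 | Ex2 | Ax2 | Ex1
Number of blocks = 6

6


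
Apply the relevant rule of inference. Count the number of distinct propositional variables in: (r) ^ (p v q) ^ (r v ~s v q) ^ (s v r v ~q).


Identify each variable that appears in the formula.
Variables found: p, q, r, s
Count = 4

4


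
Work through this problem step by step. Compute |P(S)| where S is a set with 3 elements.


The power set of a set with n elements has 2^n elements.
|P(S)| = 2^3 = 8

8


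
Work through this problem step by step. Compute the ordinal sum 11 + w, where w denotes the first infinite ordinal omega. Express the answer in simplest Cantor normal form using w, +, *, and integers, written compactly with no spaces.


Compute 11 + w.
Ordinal + is associative but NOT commutative; for finite n>0, n + w = w but w + n stays w+n.
Any finite left addend is absorbed by w on the right: 11 + w = w.
Result = w

w


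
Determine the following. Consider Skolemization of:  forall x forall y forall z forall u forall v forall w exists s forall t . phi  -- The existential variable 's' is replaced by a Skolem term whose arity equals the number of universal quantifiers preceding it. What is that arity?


Quantifier prefix: forall x forall y forall z forall u forall v forall w exists s forall t
's' is existentially quantified at position 7.
Universal variables preceding it: x, y, z, u, v, w
Skolem function arity = 6

6


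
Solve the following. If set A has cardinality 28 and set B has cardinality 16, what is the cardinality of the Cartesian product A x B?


The Cartesian product A x B contains all ordered pairs (a, b).
|A x B| = |A| * |B| = 28 * 16 = 448

448


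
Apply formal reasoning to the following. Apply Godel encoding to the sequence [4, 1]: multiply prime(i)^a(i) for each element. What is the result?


Encode each element as an exponent of the corresponding prime:
  2^4 = 16
  3^1 = 3
Product = 16 * 3 = 48

48


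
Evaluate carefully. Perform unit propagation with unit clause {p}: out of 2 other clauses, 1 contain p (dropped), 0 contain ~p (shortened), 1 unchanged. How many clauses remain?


Satisfied (removed): 1
Shortened (remain): 0
Unchanged (remain): 1
Remaining = 0 + 1 = 1

1


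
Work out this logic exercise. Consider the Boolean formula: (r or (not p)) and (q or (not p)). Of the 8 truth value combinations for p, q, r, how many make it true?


Evaluate all 8 assignments for p, q, r:
p=0, q=0, r=0: 1
p=0, q=0, r=1: 1
p=0, q=1, r=0: 1
p=0, q=1, r=1: 1
p=1, q=0, r=0: 0
p=1, q=0, r=1: 0
p=1, q=1, r=0: 0
p=1, q=1, r=1: 1
Satisfying count = 5

5


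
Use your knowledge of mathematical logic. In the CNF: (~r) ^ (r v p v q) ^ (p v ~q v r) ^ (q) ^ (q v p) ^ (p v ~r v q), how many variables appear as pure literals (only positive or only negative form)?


Check each variable for pure literal status:
p: pure positive
q: mixed (not pure)
r: mixed (not pure)
Pure literal count = 1

1


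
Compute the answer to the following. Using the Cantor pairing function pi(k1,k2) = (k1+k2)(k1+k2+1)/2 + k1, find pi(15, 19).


k1 + k2 = 34
(k1+k2)(k1+k2+1)/2 = 34 * 35 / 2 = 595
pi = 595 + 15 = 610

610


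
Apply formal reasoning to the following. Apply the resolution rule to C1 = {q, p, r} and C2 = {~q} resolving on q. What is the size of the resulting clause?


Remove q from C1 and ~q from C2.
C1 remainder: {p, r}
C2 remainder: {}
Union (resolvent): {p, r}
Resolvent has 2 literal(s).

2


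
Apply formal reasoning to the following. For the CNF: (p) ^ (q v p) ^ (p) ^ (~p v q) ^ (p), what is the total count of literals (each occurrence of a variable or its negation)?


Counting literals in each clause:
Clause 1: 1 literal(s)
Clause 2: 2 literal(s)
Clause 3: 1 literal(s)
Clause 4: 2 literal(s)
Clause 5: 1 literal(s)
Total = 7

7


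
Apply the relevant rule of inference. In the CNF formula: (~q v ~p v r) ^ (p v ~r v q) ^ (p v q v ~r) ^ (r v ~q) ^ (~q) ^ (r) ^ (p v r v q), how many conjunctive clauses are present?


A CNF formula is a conjunction of clauses.
Clauses are separated by ^.
Counting the conjuncts: 7 clauses.

7


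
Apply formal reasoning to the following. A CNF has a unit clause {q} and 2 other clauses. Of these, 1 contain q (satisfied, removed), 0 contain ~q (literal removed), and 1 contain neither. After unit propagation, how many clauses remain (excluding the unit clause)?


Satisfied (removed): 1
Shortened (remain): 0
Unchanged (remain): 1
Remaining = 0 + 1 = 1

1


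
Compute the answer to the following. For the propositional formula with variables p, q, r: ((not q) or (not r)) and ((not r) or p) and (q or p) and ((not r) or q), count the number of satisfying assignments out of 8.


Evaluate all 8 assignments for p, q, r:
p=0, q=0, r=0: 0
p=0, q=0, r=1: 0
p=0, q=1, r=0: 1
p=0, q=1, r=1: 0
p=1, q=0, r=0: 1
p=1, q=0, r=1: 0
p=1, q=1, r=0: 1
p=1, q=1, r=1: 0
Satisfying count = 3

3


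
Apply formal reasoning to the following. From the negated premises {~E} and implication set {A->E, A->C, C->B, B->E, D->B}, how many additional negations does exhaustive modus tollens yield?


Initial negated facts: {~E}
Apply modus tollens to closure:
  ~E and A->E  =>  ~A
  ~E and B->E  =>  ~B
  ~B and D->B  =>  ~D
  ~B and C->B  =>  ~C
Final negated: {~A, ~B, ~C, ~D, ~E}
New negations: {~A, ~B, ~C, ~D}
Count = 4

4


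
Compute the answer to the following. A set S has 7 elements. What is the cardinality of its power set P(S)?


The power set of a set with n elements has 2^n elements.
|P(S)| = 2^7 = 128

128


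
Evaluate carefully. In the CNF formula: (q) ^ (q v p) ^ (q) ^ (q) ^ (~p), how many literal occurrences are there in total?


Counting literals in each clause:
Clause 1: 1 literal(s)
Clause 2: 2 literal(s)
Clause 3: 1 literal(s)
Clause 4: 1 literal(s)
Clause 5: 1 literal(s)
Total = 6

6


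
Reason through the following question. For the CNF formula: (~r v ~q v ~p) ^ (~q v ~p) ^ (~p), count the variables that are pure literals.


Check each variable for pure literal status:
p: pure negative
q: pure negative
r: pure negative
Pure literal count = 3

3


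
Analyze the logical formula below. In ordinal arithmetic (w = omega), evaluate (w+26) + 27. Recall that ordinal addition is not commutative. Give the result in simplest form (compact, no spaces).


Compute (w+26) + 27.
Ordinal + is associative but NOT commutative; for finite n>0, n + w = w but w + n stays w+n.
By associativity: (w+26) + 27 = w + (26+27) = w+53.
Result = w+53

w+53


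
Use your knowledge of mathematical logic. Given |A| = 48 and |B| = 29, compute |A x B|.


The Cartesian product A x B contains all ordered pairs (a, b).
|A x B| = |A| * |B| = 48 * 29 = 1392

1392


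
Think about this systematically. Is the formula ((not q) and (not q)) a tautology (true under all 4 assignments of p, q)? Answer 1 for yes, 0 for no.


Check all 4 assignments:
p=0, q=0: 1
p=0, q=1: 0
p=1, q=0: 1
p=1, q=1: 0
Satisfying count = 2/4.
Tautology iff count = 4: no.

0


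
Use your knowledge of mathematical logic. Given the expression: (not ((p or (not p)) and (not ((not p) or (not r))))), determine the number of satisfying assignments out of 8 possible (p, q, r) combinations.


Check all 8 assignments:
p=0, q=0, r=0: 1
p=0, q=0, r=1: 1
p=0, q=1, r=0: 1
p=0, q=1, r=1: 1
p=1, q=0, r=0: 1
p=1, q=0, r=1: 0
p=1, q=1, r=0: 1
p=1, q=1, r=1: 0
Count of True = 6

6


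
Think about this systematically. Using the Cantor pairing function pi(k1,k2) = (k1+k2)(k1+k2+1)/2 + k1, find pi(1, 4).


k1 + k2 = 5
(k1+k2)(k1+k2+1)/2 = 5 * 6 / 2 = 15
pi = 15 + 1 = 16

16


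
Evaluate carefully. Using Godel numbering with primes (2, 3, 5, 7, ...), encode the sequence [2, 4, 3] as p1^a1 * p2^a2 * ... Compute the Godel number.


Encode each element as an exponent of the corresponding prime:
  2^2 = 4
  3^4 = 81
  5^3 = 125
Product = 4 * 81 * 125 = 40500

40500


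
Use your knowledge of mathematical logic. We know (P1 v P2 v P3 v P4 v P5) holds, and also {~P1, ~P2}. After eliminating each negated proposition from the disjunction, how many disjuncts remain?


Original disjuncts (5): P1, P2, P3, P4, P5
Negated (eliminate): ~P1, ~P2
Remaining disjuncts: P3, P4, P5
Count = 5 - 2 = 3

3


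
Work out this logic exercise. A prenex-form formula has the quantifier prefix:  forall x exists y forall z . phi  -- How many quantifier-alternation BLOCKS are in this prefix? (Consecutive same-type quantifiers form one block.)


Quantifier-type sequence: A E A  (A=forall, E=exists)
Group into maximal same-type runs:
  Ax1 | Ex1 | Ax1
Number of blocks = 3

3


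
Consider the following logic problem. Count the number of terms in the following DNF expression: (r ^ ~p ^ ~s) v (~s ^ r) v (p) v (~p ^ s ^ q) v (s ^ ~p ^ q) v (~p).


A DNF formula is a disjunction of terms (conjunctions).
Terms are separated by v.
Counting the disjuncts: 6 terms.

6


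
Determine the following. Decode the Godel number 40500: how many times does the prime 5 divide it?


Factorize 40500 by dividing by 5 repeatedly.
Division steps: 5 divides 40500 exactly 3 time(s).
Exponent of 5 = 3

3


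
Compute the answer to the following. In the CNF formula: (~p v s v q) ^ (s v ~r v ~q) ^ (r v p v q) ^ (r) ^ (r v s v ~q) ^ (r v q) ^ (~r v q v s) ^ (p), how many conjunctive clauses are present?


A CNF formula is a conjunction of clauses.
Clauses are separated by ^.
Counting the conjuncts: 8 clauses.

8


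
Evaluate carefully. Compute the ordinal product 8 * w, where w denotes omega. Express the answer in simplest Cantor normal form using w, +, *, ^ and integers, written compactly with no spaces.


Compute 8 * w.
Ordinal * is associative and left-distributive over +, but NOT commutative; for finite n>1, n*w = w but w*n stays w*n.
For finite n>0, n * w = sup{n*k : k<w} = w. So 8 * w = w.
Result = w

w


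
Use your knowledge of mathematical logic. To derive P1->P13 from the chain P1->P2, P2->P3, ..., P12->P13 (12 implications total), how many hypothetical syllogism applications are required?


With 12 implications in a chain connecting 13 propositions:
P1->P2, P2->P3, ..., P12->P13
Steps needed = (number of implications) - 1 = 12 - 1 = 11

11


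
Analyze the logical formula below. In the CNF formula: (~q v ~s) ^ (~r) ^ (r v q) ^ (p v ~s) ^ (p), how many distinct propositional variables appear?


Identify each variable that appears in the formula.
Variables found: p, q, r, s
Count = 4

4


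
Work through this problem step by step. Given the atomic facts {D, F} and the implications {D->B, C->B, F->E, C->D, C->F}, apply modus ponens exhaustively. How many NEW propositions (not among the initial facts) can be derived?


Initial facts: {D, F}
Apply modus ponens to closure:
  D and D->B  =>  B
  F and F->E  =>  E
Final known: {B, D, E, F}
New propositions: {B, E}
Count = 2

2


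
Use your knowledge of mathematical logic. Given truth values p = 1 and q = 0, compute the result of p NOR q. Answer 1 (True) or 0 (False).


p = 1, q = 0
Operation: p NOR q
Evaluate: 1 NOR 0 = 0

0


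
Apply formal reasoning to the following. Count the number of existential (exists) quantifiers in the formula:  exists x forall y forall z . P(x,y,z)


Quantifier prefix: exists x forall y forall z
Mark each quantifier type:
  E U U
Universal count = 2, Existential count = 1
Asked for existential (exists) quantifiers: 1

1


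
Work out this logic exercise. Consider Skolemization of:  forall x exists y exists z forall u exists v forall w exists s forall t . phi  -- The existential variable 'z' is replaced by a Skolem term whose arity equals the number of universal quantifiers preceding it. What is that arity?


Quantifier prefix: forall x exists y exists z forall u exists v forall w exists s forall t
'z' is existentially quantified at position 3.
Universal variables preceding it: x
Skolem function arity = 1

1


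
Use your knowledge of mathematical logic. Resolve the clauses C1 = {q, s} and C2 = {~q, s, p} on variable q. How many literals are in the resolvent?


Remove q from C1 and ~q from C2.
C1 remainder: {s}
C2 remainder: {s, p}
Union (resolvent): {p, s}
Resolvent has 2 literal(s).

2


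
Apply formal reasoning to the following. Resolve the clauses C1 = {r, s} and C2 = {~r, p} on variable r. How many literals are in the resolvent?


Remove r from C1 and ~r from C2.
C1 remainder: {s}
C2 remainder: {p}
Union (resolvent): {p, s}
Resolvent has 2 literal(s).

2


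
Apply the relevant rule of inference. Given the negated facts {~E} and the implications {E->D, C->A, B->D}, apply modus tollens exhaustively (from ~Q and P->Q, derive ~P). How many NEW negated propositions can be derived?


Initial negated facts: {~E}
Apply modus tollens to closure:
  (no implication fires)
Final negated: {~E}
New negations: {(none)}
Count = 0

0


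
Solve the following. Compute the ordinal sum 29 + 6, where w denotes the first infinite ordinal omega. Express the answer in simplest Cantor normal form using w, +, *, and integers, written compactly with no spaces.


Compute 29 + 6.
Ordinal + is associative but NOT commutative; for finite n>0, n + w = w but w + n stays w+n.
Both operands finite; ordinal + agrees with natural +: 29 + 6 = 35.
Result = 35

35


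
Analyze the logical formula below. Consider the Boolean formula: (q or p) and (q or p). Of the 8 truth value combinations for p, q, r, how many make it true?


Evaluate all 8 assignments for p, q, r:
p=0, q=0, r=0: 0
p=0, q=0, r=1: 0
p=0, q=1, r=0: 1
p=0, q=1, r=1: 1
p=1, q=0, r=0: 1
p=1, q=0, r=1: 1
p=1, q=1, r=0: 1
p=1, q=1, r=1: 1
Satisfying count = 6

6


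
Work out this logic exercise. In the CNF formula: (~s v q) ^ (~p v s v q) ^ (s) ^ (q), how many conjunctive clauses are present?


A CNF formula is a conjunction of clauses.
Clauses are separated by ^.
Counting the conjuncts: 4 clauses.

4


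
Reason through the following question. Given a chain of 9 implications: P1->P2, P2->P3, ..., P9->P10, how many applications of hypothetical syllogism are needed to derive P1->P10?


With 9 implications in a chain connecting 10 propositions:
P1->P2, P2->P3, ..., P9->P10
Steps needed = (number of implications) - 1 = 9 - 1 = 8

8


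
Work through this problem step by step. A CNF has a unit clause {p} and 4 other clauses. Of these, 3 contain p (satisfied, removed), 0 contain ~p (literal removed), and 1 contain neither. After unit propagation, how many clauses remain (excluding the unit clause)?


Satisfied (removed): 3
Shortened (remain): 0
Unchanged (remain): 1
Remaining = 0 + 1 = 1

1


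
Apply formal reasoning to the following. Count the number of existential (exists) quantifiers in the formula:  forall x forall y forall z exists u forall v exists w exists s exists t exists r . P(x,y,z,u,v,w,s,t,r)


Quantifier prefix: forall x forall y forall z exists u forall v exists w exists s exists t exists r
Mark each quantifier type:
  U U U E U E E E E
Universal count = 4, Existential count = 5
Asked for existential (exists) quantifiers: 5

5


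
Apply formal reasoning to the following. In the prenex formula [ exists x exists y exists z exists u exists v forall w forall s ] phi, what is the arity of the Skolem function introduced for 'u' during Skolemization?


Quantifier prefix: exists x exists y exists z exists u exists v forall w forall s
'u' is existentially quantified at position 4.
No universal quantifiers precede it.
Skolem function arity = 0 (a Skolem constant)

0


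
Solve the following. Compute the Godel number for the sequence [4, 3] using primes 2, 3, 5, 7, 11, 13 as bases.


Encode each element as an exponent of the corresponding prime:
  2^4 = 16
  3^3 = 27
Product = 16 * 27 = 432

432


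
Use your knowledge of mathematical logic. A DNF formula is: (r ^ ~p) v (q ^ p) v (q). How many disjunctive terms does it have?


A DNF formula is a disjunction of terms (conjunctions).
Terms are separated by v.
Counting the disjuncts: 3 terms.

3


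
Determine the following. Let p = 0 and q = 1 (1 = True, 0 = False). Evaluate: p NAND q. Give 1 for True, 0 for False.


p = 0, q = 1
Operation: p NAND q
Evaluate: 0 NAND 1 = 1

1


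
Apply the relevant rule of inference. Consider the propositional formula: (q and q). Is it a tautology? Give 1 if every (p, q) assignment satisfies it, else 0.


Check all 4 assignments:
p=0, q=0: 0
p=0, q=1: 1
p=1, q=0: 0
p=1, q=1: 1
Satisfying count = 2/4.
Tautology iff count = 4: no.

0


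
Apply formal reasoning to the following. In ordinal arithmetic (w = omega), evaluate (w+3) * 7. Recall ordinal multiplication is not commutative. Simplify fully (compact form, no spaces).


Compute (w+3) * 7.
Ordinal * is associative and left-distributive over +, but NOT commutative; for finite n>1, n*w = w but w*n stays w*n.
(w+3) * 7 = (w+3) repeated 7 times. Each intermediate +3 is absorbed by the following w; only the last survives: w*7+3.
Result = w*7+3

w*7+3


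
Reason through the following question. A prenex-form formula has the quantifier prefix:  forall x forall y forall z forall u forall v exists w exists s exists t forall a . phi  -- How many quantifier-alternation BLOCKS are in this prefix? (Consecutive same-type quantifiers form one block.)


Quantifier-type sequence: A A A A A E E E A  (A=forall, E=exists)
Group into maximal same-type runs:
  Ax5 | Ex3 | Ax1
Number of blocks = 3

3


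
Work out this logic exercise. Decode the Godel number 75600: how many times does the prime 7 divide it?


Factorize 75600 by dividing by 7 repeatedly.
Division steps: 7 divides 75600 exactly 1 time(s).
Exponent of 7 = 1

1


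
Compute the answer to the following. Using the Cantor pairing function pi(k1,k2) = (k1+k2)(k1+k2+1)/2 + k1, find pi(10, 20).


k1 + k2 = 30
(k1+k2)(k1+k2+1)/2 = 30 * 31 / 2 = 465
pi = 465 + 10 = 475

475


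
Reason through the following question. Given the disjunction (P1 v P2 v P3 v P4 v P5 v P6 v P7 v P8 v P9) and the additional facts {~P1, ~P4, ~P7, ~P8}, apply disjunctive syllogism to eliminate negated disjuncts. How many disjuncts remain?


Original disjuncts (9): P1, P2, P3, P4, P5, P6, P7, P8, P9
Negated (eliminate): ~P1, ~P4, ~P7, ~P8
Remaining disjuncts: P2, P3, P5, P6, P9
Count = 9 - 4 = 5

5


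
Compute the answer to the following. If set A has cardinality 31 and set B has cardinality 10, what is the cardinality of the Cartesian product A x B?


The Cartesian product A x B contains all ordered pairs (a, b).
|A x B| = |A| * |B| = 31 * 10 = 310

310


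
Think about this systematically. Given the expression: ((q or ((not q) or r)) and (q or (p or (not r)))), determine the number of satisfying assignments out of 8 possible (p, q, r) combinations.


Check all 8 assignments:
p=0, q=0, r=0: 1
p=0, q=0, r=1: 0
p=0, q=1, r=0: 1
p=0, q=1, r=1: 1
p=1, q=0, r=0: 1
p=1, q=0, r=1: 1
p=1, q=1, r=0: 1
p=1, q=1, r=1: 1
Count of True = 7

7


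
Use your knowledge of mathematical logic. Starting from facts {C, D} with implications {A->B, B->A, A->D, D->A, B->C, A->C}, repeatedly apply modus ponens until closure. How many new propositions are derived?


Initial facts: {C, D}
Apply modus ponens to closure:
  D and D->A  =>  A
  A and A->B  =>  B
Final known: {A, B, C, D}
New propositions: {A, B}
Count = 2

2


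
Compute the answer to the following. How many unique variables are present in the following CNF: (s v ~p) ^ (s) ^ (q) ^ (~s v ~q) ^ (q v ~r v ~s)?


Identify each variable that appears in the formula.
Variables found: p, q, r, s
Count = 4

4


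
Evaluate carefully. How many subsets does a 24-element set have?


The power set of a set with n elements has 2^n elements.
|P(S)| = 2^24 = 16777216

16777216


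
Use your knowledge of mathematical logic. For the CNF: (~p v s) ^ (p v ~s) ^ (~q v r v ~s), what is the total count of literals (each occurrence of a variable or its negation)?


Counting literals in each clause:
Clause 1: 2 literal(s)
Clause 2: 2 literal(s)
Clause 3: 3 literal(s)
Total = 7

7


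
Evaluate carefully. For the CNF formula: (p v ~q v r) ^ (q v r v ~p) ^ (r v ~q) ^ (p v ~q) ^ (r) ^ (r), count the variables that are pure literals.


Check each variable for pure literal status:
p: mixed (not pure)
q: mixed (not pure)
r: pure positive
Pure literal count = 1

1


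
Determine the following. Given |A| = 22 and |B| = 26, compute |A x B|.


The Cartesian product A x B contains all ordered pairs (a, b).
|A x B| = |A| * |B| = 22 * 26 = 572

572


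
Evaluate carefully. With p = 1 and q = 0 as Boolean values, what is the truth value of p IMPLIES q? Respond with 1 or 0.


p = 1, q = 0
Operation: p IMPLIES q
Evaluate: 1 IMPLIES 0 = 0

0


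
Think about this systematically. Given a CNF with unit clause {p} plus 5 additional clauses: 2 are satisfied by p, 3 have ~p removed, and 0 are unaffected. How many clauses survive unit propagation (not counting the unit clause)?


Satisfied (removed): 2
Shortened (remain): 3
Unchanged (remain): 0
Remaining = 3 + 0 = 3

3


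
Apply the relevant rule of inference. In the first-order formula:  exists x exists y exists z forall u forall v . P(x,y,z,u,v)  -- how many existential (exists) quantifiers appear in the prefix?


Quantifier prefix: exists x exists y exists z forall u forall v
Mark each quantifier type:
  E E E U U
Universal count = 2, Existential count = 3
Asked for existential (exists) quantifiers: 3

3


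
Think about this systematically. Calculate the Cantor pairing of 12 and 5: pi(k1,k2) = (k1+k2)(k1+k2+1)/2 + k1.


k1 + k2 = 17
(k1+k2)(k1+k2+1)/2 = 17 * 18 / 2 = 153
pi = 153 + 12 = 165

165


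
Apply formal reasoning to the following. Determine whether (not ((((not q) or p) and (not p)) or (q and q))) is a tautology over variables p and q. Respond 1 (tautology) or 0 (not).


Check all 4 assignments:
p=0, q=0: 0
p=0, q=1: 0
p=1, q=0: 1
p=1, q=1: 0
Satisfying count = 1/4.
Tautology iff count = 4: no.

0


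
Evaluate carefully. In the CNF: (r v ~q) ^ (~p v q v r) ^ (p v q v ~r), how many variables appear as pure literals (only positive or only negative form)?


Check each variable for pure literal status:
p: mixed (not pure)
q: mixed (not pure)
r: mixed (not pure)
Pure literal count = 0

0


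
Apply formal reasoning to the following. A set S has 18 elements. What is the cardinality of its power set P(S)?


The power set of a set with n elements has 2^n elements.
|P(S)| = 2^18 = 262144

262144


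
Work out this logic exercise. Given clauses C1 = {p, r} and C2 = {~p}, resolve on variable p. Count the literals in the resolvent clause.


Remove p from C1 and ~p from C2.
C1 remainder: {r}
C2 remainder: {}
Union (resolvent): {r}
Resolvent has 1 literal(s).

1


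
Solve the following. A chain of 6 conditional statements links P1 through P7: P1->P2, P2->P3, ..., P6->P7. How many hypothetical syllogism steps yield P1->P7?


With 6 implications in a chain connecting 7 propositions:
P1->P2, P2->P3, ..., P6->P7
Steps needed = (number of implications) - 1 = 6 - 1 = 5

5


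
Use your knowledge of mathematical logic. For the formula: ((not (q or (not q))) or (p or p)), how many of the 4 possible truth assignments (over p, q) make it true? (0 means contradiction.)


Check all 4 assignments:
p=0, q=0: 0
p=0, q=1: 0
p=1, q=0: 1
p=1, q=1: 1
Count of True = 2

2


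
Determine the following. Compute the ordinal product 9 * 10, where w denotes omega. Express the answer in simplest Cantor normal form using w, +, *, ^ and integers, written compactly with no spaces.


Compute 9 * 10.
Ordinal * is associative and left-distributive over +, but NOT commutative; for finite n>1, n*w = w but w*n stays w*n.
Both finite; ordinal * agrees with natural *: 9 * 10 = 90.
Result = 90

90


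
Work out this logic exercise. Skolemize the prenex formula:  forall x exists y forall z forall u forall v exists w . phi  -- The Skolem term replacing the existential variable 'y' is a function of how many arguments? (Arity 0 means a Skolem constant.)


Quantifier prefix: forall x exists y forall z forall u forall v exists w
'y' is existentially quantified at position 2.
Universal variables preceding it: x
Skolem function arity = 1

1


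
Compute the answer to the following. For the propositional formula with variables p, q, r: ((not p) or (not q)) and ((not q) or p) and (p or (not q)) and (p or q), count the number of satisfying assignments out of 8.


Evaluate all 8 assignments for p, q, r:
p=0, q=0, r=0: 0
p=0, q=0, r=1: 0
p=0, q=1, r=0: 0
p=0, q=1, r=1: 0
p=1, q=0, r=0: 1
p=1, q=0, r=1: 1
p=1, q=1, r=0: 0
p=1, q=1, r=1: 0
Satisfying count = 2

2


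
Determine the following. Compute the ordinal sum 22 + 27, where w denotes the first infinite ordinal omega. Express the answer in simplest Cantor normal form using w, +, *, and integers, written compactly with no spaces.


Compute 22 + 27.
Ordinal + is associative but NOT commutative; for finite n>0, n + w = w but w + n stays w+n.
Both operands finite; ordinal + agrees with natural +: 22 + 27 = 49.
Result = 49

49


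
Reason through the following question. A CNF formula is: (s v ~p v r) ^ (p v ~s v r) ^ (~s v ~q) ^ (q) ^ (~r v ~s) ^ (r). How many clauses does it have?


A CNF formula is a conjunction of clauses.
Clauses are separated by ^.
Counting the conjuncts: 6 clauses.

6


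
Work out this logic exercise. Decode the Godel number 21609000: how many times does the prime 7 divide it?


Factorize 21609000 by dividing by 7 repeatedly.
Division steps: 7 divides 21609000 exactly 4 time(s).
Exponent of 7 = 4

4


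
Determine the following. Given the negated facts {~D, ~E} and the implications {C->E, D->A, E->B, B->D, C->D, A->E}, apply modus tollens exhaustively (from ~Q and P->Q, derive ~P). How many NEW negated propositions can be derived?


Initial negated facts: {~D, ~E}
Apply modus tollens to closure:
  ~E and C->E  =>  ~C
  ~D and B->D  =>  ~B
  ~E and A->E  =>  ~A
Final negated: {~A, ~B, ~C, ~D, ~E}
New negations: {~A, ~B, ~C}
Count = 3

3


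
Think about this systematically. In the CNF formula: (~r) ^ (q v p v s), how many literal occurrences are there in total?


Counting literals in each clause:
Clause 1: 1 literal(s)
Clause 2: 3 literal(s)
Total = 4

4


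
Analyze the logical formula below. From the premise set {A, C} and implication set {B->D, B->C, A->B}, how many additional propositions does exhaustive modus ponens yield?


Initial facts: {A, C}
Apply modus ponens to closure:
  A and A->B  =>  B
  B and B->D  =>  D
Final known: {A, B, C, D}
New propositions: {B, D}
Count = 2

2


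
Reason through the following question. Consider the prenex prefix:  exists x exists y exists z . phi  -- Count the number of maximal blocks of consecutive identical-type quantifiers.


Quantifier-type sequence: E E E  (A=forall, E=exists)
Group into maximal same-type runs:
  Ex3
Number of blocks = 1

1


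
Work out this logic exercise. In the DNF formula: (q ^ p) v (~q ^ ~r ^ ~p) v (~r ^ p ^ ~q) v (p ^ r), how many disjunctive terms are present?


A DNF formula is a disjunction of terms (conjunctions).
Terms are separated by v.
Counting the disjuncts: 4 terms.

4


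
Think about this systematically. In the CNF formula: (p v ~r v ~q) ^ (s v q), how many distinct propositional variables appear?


Identify each variable that appears in the formula.
Variables found: p, q, r, s
Count = 4

4


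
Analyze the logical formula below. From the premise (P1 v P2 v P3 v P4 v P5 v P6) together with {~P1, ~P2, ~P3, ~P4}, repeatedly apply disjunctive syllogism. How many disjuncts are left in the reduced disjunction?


Original disjuncts (6): P1, P2, P3, P4, P5, P6
Negated (eliminate): ~P1, ~P2, ~P3, ~P4
Remaining disjuncts: P5, P6
Count = 6 - 4 = 2

2


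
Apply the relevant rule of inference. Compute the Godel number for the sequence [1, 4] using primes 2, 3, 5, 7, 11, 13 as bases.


Encode each element as an exponent of the corresponding prime:
  2^1 = 2
  3^4 = 81
Product = 2 * 81 = 162

162


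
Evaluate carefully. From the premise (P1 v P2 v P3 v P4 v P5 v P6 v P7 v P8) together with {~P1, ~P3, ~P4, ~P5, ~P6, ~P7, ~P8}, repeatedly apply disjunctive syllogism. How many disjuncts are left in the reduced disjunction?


Original disjuncts (8): P1, P2, P3, P4, P5, P6, P7, P8
Negated (eliminate): ~P1, ~P3, ~P4, ~P5, ~P6, ~P7, ~P8
Remaining disjuncts: P2
Count = 8 - 7 = 1

1


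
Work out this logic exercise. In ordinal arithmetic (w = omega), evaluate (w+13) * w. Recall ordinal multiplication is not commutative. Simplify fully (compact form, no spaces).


Compute (w+13) * w.
Ordinal * is associative and left-distributive over +, but NOT commutative; for finite n>1, n*w = w but w*n stays w*n.
(w+13) * w = sup{(w+13)*k : k<w} = sup{w*k+13} = w^2 (the +13 tail is absorbed in the limit).
Result = w^2

w^2


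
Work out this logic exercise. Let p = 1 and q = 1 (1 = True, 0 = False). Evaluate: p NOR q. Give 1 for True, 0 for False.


p = 1, q = 1
Operation: p NOR q
Evaluate: 1 NOR 1 = 0

0


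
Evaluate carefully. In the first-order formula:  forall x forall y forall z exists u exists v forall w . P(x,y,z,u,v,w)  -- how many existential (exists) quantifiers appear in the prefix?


Quantifier prefix: forall x forall y forall z exists u exists v forall w
Mark each quantifier type:
  U U U E E U
Universal count = 4, Existential count = 2
Asked for existential (exists) quantifiers: 2

2
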